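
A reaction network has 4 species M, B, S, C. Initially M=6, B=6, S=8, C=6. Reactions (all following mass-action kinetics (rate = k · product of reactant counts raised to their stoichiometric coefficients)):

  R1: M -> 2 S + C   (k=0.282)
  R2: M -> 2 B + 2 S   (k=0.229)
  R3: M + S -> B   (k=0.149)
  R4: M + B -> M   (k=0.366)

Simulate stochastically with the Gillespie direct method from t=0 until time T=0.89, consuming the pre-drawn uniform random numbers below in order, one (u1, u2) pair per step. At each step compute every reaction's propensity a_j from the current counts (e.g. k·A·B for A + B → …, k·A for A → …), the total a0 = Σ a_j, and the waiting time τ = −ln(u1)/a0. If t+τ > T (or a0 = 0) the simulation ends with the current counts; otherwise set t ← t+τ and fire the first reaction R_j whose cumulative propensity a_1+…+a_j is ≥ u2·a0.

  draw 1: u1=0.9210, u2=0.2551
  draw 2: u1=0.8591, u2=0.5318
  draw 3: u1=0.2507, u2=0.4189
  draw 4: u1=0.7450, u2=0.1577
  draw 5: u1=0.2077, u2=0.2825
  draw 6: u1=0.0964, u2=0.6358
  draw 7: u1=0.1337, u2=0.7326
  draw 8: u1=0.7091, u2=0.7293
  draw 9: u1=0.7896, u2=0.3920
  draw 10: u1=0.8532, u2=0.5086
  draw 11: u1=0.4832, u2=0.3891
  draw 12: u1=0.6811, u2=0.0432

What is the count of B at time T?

B at T = 5

t=0.000: M=6 B=6 S=8 C=6
Draw 1: a1=1.692, a2=1.374, a3=7.152, a4=13.176, a0=23.394; τ=−ln(0.9210)/23.394=0.004 → t=0.004; u2·a0=0.2551·23.394=5.968; a1+a2=3.066 < 5.968 ≤ a1+…+a3=10.218 → R3 fires; M=5 B=7 S=7 C=6
Draw 2: a1=1.410, a2=1.145, a3=5.215, a4=12.810, a0=20.580; τ=−ln(0.8591)/20.580=0.007 → t=0.011; u2·a0=0.5318·20.580=10.944; a1+…+a3=7.770 < 10.944 ≤ a1+…+a4=20.580 → R4 fires; M=5 B=6 S=7 C=6
Draw 3: a1=1.410, a2=1.145, a3=5.215, a4=10.980, a0=18.750; τ=−ln(0.2507)/18.750=0.074 → t=0.085; u2·a0=0.4189·18.750=7.854; a1+…+a3=7.770 < 7.854 ≤ a1+…+a4=18.750 → R4 fires; M=5 B=5 S=7 C=6
Draw 4: a1=1.410, a2=1.145, a3=5.215, a4=9.150, a0=16.920; τ=−ln(0.7450)/16.920=0.017 → t=0.102; u2·a0=0.1577·16.920=2.668; a1+a2=2.555 < 2.668 ≤ a1+…+a3=7.770 → R3 fires; M=4 B=6 S=6 C=6
Draw 5: a1=1.128, a2=0.916, a3=3.576, a4=8.784, a0=14.404; τ=−ln(0.2077)/14.404=0.109 → t=0.211; u2·a0=0.2825·14.404=4.069; a1+a2=2.044 < 4.069 ≤ a1+…+a3=5.620 → R3 fires; M=3 B=7 S=5 C=6
Draw 6: a1=0.846, a2=0.687, a3=2.235, a4=7.686, a0=11.454; τ=−ln(0.0964)/11.454=0.204 → t=0.415; u2·a0=0.6358·11.454=7.282; a1+…+a3=3.768 < 7.282 ≤ a1+…+a4=11.454 → R4 fires; M=3 B=6 S=5 C=6
Draw 7: a1=0.846, a2=0.687, a3=2.235, a4=6.588, a0=10.356; τ=−ln(0.1337)/10.356=0.194 → t=0.610; u2·a0=0.7326·10.356=7.587; a1+…+a3=3.768 < 7.587 ≤ a1+…+a4=10.356 → R4 fires; M=3 B=5 S=5 C=6
Draw 8: a1=0.846, a2=0.687, a3=2.235, a4=5.490, a0=9.258; τ=−ln(0.7091)/9.258=0.037 → t=0.647; u2·a0=0.7293·9.258=6.752; a1+…+a3=3.768 < 6.752 ≤ a1+…+a4=9.258 → R4 fires; M=3 B=4 S=5 C=6
Draw 9: a1=0.846, a2=0.687, a3=2.235, a4=4.392, a0=8.160; τ=−ln(0.7896)/8.160=0.029 → t=0.676; u2·a0=0.3920·8.160=3.199; a1+a2=1.533 < 3.199 ≤ a1+…+a3=3.768 → R3 fires; M=2 B=5 S=4 C=6
Draw 10: a1=0.564, a2=0.458, a3=1.192, a4=3.660, a0=5.874; τ=−ln(0.8532)/5.874=0.027 → t=0.703; u2·a0=0.5086·5.874=2.988; a1+…+a3=2.214 < 2.988 ≤ a1+…+a4=5.874 → R4 fires; M=2 B=4 S=4 C=6
Draw 11: a1=0.564, a2=0.458, a3=1.192, a4=2.928, a0=5.142; τ=−ln(0.4832)/5.142=0.141 → t=0.844; u2·a0=0.3891·5.142=2.001; a1+a2=1.022 < 2.001 ≤ a1+…+a3=2.214 → R3 fires; M=1 B=5 S=3 C=6
Draw 12: a1=0.282, a2=0.229, a3=0.447, a4=1.830, a0=2.788; τ=−ln(0.6811)/2.788=0.138 → t=0.982 > T=0.89: stop.
Read off B at T=0.89: 5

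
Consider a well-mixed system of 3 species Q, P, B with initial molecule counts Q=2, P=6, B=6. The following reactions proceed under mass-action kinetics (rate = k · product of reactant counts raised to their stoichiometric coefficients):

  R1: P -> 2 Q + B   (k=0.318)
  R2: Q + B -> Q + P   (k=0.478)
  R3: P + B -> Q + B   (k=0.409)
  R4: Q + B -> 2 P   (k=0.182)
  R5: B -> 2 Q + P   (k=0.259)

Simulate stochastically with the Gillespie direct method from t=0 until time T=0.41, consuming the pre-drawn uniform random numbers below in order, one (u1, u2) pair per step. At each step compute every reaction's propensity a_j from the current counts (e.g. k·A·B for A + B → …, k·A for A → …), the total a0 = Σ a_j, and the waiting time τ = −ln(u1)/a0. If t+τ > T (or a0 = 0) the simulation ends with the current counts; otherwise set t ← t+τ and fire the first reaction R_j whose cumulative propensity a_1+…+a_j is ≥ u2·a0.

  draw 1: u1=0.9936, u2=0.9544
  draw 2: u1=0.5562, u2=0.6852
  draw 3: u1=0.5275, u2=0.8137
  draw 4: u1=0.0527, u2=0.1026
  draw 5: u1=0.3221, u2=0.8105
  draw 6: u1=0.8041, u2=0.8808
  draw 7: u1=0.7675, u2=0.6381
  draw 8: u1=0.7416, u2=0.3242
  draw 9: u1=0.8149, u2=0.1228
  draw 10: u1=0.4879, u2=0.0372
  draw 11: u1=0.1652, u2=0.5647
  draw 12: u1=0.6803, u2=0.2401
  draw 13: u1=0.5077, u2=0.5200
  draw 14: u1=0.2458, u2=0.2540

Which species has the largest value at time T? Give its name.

t=0.000: Q=2 P=6 B=6
Draw 1: a1=1.908, a2=5.736, a3=14.724, a4=2.184, a5=1.554, a0=26.106; τ=−ln(0.9936)/26.106=0.000 → t=0.000; u2·a0=0.9544·26.106=24.916; a1+…+a4=24.552 < 24.916 ≤ a1+…+a5=26.106 → R5 fires; Q=4 P=7 B=5
Draw 2: a1=2.226, a2=9.560, a3=14.315, a4=3.640, a5=1.295, a0=31.036; τ=−ln(0.5562)/31.036=0.019 → t=0.019; u2·a0=0.6852·31.036=21.266; a1+a2=11.786 < 21.266 ≤ a1+…+a3=26.101 → R3 fires; Q=5 P=6 B=5
Draw 3: a1=1.908, a2=11.950, a3=12.270, a4=4.550, a5=1.295, a0=31.973; τ=−ln(0.5275)/31.973=0.020 → t=0.039; u2·a0=0.8137·31.973=26.016; a1+a2=13.858 < 26.016 ≤ a1+…+a3=26.128 → R3 fires; Q=6 P=5 B=5
Draw 4: a1=1.590, a2=14.340, a3=10.225, a4=5.460, a5=1.295, a0=32.910; τ=−ln(0.0527)/32.910=0.089 → t=0.129; u2·a0=0.1026·32.910=3.377; a1=1.590 < 3.377 ≤ a1+a2=15.930 → R2 fires; Q=6 P=6 B=4
Draw 5: a1=1.908, a2=11.472, a3=9.816, a4=4.368, a5=1.036, a0=28.600; τ=−ln(0.3221)/28.600=0.040 → t=0.168; u2·a0=0.8105·28.600=23.180; a1+a2=13.380 < 23.180 ≤ a1+…+a3=23.196 → R3 fires; Q=7 P=5 B=4
Draw 6: a1=1.590, a2=13.384, a3=8.180, a4=5.096, a5=1.036, a0=29.286; τ=−ln(0.8041)/29.286=0.007 → t=0.176; u2·a0=0.8808·29.286=25.795; a1+…+a3=23.154 < 25.795 ≤ a1+…+a4=28.250 → R4 fires; Q=6 P=7 B=3
Draw 7: a1=2.226, a2=8.604, a3=8.589, a4=3.276, a5=0.777, a0=23.472; τ=−ln(0.7675)/23.472=0.011 → t=0.187; u2·a0=0.6381·23.472=14.977; a1+a2=10.830 < 14.977 ≤ a1+…+a3=19.419 → R3 fires; Q=7 P=6 B=3
Draw 8: a1=1.908, a2=10.038, a3=7.362, a4=3.822, a5=0.777, a0=23.907; τ=−ln(0.7416)/23.907=0.013 → t=0.199; u2·a0=0.3242·23.907=7.751; a1=1.908 < 7.751 ≤ a1+a2=11.946 → R2 fires; Q=7 P=7 B=2
Draw 9: a1=2.226, a2=6.692, a3=5.726, a4=2.548, a5=0.518, a0=17.710; τ=−ln(0.8149)/17.710=0.012 → t=0.211; u2·a0=0.1228·17.710=2.175 ≤ a1=2.226 → R1 fires; Q=9 P=6 B=3
Draw 10: a1=1.908, a2=12.906, a3=7.362, a4=4.914, a5=0.777, a0=27.867; τ=−ln(0.4879)/27.867=0.026 → t=0.237; u2·a0=0.0372·27.867=1.037 ≤ a1=1.908 → R1 fires; Q=11 P=5 B=4
Draw 11: a1=1.590, a2=21.032, a3=8.180, a4=8.008, a5=1.036, a0=39.846; τ=−ln(0.1652)/39.846=0.045 → t=0.282; u2·a0=0.5647·39.846=22.501; a1=1.590 < 22.501 ≤ a1+a2=22.622 → R2 fires; Q=11 P=6 B=3
Draw 12: a1=1.908, a2=15.774, a3=7.362, a4=6.006, a5=0.777, a0=31.827; τ=−ln(0.6803)/31.827=0.012 → t=0.294; u2·a0=0.2401·31.827=7.642; a1=1.908 < 7.642 ≤ a1+a2=17.682 → R2 fires; Q=11 P=7 B=2
Draw 13: a1=2.226, a2=10.516, a3=5.726, a4=4.004, a5=0.518, a0=22.990; τ=−ln(0.5077)/22.990=0.029 → t=0.324; u2·a0=0.5200·22.990=11.955; a1=2.226 < 11.955 ≤ a1+a2=12.742 → R2 fires; Q=11 P=8 B=1
Draw 14: a1=2.544, a2=5.258, a3=3.272, a4=2.002, a5=0.259, a0=13.335; τ=−ln(0.2458)/13.335=0.105 → t=0.429 > T=0.41: stop.
At T=0.41: Q=11 P=8 B=1; the largest is Q.

Dominant species at T: Q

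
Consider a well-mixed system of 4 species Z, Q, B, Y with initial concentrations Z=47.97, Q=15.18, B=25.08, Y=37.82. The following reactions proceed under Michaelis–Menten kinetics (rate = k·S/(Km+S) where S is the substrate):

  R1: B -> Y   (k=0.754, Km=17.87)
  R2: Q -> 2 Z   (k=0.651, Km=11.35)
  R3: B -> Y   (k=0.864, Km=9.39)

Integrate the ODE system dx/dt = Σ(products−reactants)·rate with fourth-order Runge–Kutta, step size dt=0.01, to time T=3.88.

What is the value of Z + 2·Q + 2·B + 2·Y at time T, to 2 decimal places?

Check how each reaction changes W = Z + 2·Q + 2·B + 2·Y (weight of products minus weight of reactants):
R1: B -> Y: (2·1) − (2·1) = 2 − 2 = 0
R2: Q -> 2 Z: (1·2) − (2·1) = 2 − 2 = 0
R3: B -> Y: (2·1) − (2·1) = 2 − 2 = 0
Every reaction leaves W unchanged, so W is conserved and no simulation is needed: W(T) = W(0) = 47.97 + 2·15.18 + 2·25.08 + 2·37.82 = 204.13

Value at T = 204.13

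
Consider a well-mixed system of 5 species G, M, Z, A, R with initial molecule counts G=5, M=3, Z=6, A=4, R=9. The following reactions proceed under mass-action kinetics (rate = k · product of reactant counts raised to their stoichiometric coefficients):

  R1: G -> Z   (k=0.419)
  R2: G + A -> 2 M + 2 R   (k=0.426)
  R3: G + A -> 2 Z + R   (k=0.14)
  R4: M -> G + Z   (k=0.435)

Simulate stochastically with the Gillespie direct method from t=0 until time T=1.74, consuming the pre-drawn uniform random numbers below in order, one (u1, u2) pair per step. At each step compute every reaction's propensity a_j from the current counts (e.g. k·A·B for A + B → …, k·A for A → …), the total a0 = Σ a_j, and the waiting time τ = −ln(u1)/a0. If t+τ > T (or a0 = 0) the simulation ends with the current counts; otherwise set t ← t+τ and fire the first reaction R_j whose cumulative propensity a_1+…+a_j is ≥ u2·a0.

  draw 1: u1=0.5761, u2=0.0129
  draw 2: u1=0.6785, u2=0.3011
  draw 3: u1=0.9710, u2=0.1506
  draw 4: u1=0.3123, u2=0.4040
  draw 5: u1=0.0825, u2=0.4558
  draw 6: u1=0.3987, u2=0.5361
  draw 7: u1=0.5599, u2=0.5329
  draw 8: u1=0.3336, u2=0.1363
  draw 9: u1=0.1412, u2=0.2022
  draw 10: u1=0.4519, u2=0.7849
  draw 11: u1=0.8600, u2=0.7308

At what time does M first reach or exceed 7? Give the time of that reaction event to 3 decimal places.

t=0.000: G=5 M=3 Z=6 A=4 R=9
Draw 1: a1=2.095, a2=8.520, a3=2.800, a4=1.305, a0=14.720; τ=−ln(0.5761)/14.720=0.037 → t=0.037; u2·a0=0.0129·14.720=0.190 ≤ a1=2.095 → R1 fires; G=4 M=3 Z=7 A=4 R=9
Draw 2: a1=1.676, a2=6.816, a3=2.240, a4=1.305, a0=12.037; τ=−ln(0.6785)/12.037=0.032 → t=0.070; u2·a0=0.3011·12.037=3.624; a1=1.676 < 3.624 ≤ a1+a2=8.492 → R2 fires; G=3 M=5 Z=7 A=3 R=11
Draw 3: a1=1.257, a2=3.834, a3=1.260, a4=2.175, a0=8.526; τ=−ln(0.9710)/8.526=0.003 → t=0.073; u2·a0=0.1506·8.526=1.284; a1=1.257 < 1.284 ≤ a1+a2=5.091 → R2 fires; G=2 M=7 Z=7 A=2 R=13
Draw 4: a1=0.838, a2=1.704, a3=0.560, a4=3.045, a0=6.147; τ=−ln(0.3123)/6.147=0.189 → t=0.262; u2·a0=0.4040·6.147=2.483; a1=0.838 < 2.483 ≤ a1+a2=2.542 → R2 fires; G=1 M=9 Z=7 A=1 R=15
Draw 5: a1=0.419, a2=0.426, a3=0.140, a4=3.915, a0=4.900; τ=−ln(0.0825)/4.900=0.509 → t=0.772; u2·a0=0.4558·4.900=2.233; a1+…+a3=0.985 < 2.233 ≤ a1+…+a4=4.900 → R4 fires; G=2 M=8 Z=8 A=1 R=15
Draw 6: a1=0.838, a2=0.852, a3=0.280, a4=3.480, a0=5.450; τ=−ln(0.3987)/5.450=0.169 → t=0.940; u2·a0=0.5361·5.450=2.922; a1+…+a3=1.970 < 2.922 ≤ a1+…+a4=5.450 → R4 fires; G=3 M=7 Z=9 A=1 R=15
Draw 7: a1=1.257, a2=1.278, a3=0.420, a4=3.045, a0=6.000; τ=−ln(0.5599)/6.000=0.097 → t=1.037; u2·a0=0.5329·6.000=3.197; a1+…+a3=2.955 < 3.197 ≤ a1+…+a4=6.000 → R4 fires; G=4 M=6 Z=10 A=1 R=15
Draw 8: a1=1.676, a2=1.704, a3=0.560, a4=2.610, a0=6.550; τ=−ln(0.3336)/6.550=0.168 → t=1.205; u2·a0=0.1363·6.550=0.893 ≤ a1=1.676 → R1 fires; G=3 M=6 Z=11 A=1 R=15
Draw 9: a1=1.257, a2=1.278, a3=0.420, a4=2.610, a0=5.565; τ=−ln(0.1412)/5.565=0.352 → t=1.556; u2·a0=0.2022·5.565=1.125 ≤ a1=1.257 → R1 fires; G=2 M=6 Z=12 A=1 R=15
Draw 10: a1=0.838, a2=0.852, a3=0.280, a4=2.610, a0=4.580; τ=−ln(0.4519)/4.580=0.173 → t=1.730; u2·a0=0.7849·4.580=3.595; a1+…+a3=1.970 < 3.595 ≤ a1+…+a4=4.580 → R4 fires; G=3 M=5 Z=13 A=1 R=15
Draw 11: a1=1.257, a2=1.278, a3=0.420, a4=2.175, a0=5.130; τ=−ln(0.8600)/5.130=0.029 → t=1.759 > T=1.74: stop.
M first becomes ≥ 7 when it reaches 7 at the event at t=0.073.

Threshold first reached at t = 0.073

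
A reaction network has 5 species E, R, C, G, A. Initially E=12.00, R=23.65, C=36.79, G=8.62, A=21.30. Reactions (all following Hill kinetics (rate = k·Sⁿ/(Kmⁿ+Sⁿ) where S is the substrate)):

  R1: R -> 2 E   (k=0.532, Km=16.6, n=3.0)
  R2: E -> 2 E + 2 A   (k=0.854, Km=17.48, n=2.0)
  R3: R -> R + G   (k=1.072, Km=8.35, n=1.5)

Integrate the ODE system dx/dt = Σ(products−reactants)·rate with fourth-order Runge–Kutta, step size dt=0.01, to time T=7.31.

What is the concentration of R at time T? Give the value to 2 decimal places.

R at T = 20.91

RK4 with dt=0.01: 731 steps to T=7.31. Trajectory (selected grid times):
t=0.00: E=12.00 R=23.65 C=36.79 G=8.62 A=21.30
t=0.81: E=12.87 R=23.33 C=36.79 G=9.34 A=21.76
t=1.62: E=13.75 R=23.02 C=36.79 G=10.05 A=22.27
t=2.44: E=14.66 R=22.70 C=36.79 G=10.77 A=22.83
t=3.25: E=15.57 R=22.39 C=36.79 G=11.48 A=23.42
t=4.06: E=16.50 R=22.09 C=36.79 G=12.18 A=24.05
t=4.87: E=17.44 R=21.79 C=36.79 G=12.89 A=24.72
t=5.69: E=18.40 R=21.49 C=36.79 G=13.60 A=25.44
t=6.50: E=19.35 R=21.19 C=36.79 G=14.29 A=26.19
t=7.31: E=20.32 R=20.91 C=36.79 G=14.99 A=26.97
Read off R at T=7.31: 20.91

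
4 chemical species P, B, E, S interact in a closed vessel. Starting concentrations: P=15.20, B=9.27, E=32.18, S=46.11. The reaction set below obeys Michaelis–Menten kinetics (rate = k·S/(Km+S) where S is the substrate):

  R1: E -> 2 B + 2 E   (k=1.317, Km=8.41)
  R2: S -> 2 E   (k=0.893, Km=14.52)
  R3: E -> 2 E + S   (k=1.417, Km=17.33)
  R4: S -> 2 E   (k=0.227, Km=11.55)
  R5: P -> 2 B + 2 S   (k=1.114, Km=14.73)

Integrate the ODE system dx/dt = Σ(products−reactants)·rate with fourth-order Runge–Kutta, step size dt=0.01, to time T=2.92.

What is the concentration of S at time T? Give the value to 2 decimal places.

S at T = 49.62

RK4 with dt=0.01: 292 steps to T=2.92. Trajectory (selected grid times):
t=0.00: P=15.20 B=9.27 E=32.18 S=46.11
t=0.32: P=15.02 B=10.30 E=33.36 S=46.49
t=0.65: P=14.83 B=11.37 E=34.59 S=46.89
t=0.97: P=14.66 B=12.41 E=35.79 S=47.27
t=1.30: P=14.47 B=13.48 E=37.03 S=47.67
t=1.62: P=14.30 B=14.52 E=38.24 S=48.05
t=1.95: P=14.12 B=15.59 E=39.50 S=48.45
t=2.27: P=13.94 B=16.64 E=40.72 S=48.84
t=2.60: P=13.76 B=17.72 E=41.98 S=49.23
t=2.92: P=13.59 B=18.76 E=43.22 S=49.62
Read off S at T=2.92: 49.62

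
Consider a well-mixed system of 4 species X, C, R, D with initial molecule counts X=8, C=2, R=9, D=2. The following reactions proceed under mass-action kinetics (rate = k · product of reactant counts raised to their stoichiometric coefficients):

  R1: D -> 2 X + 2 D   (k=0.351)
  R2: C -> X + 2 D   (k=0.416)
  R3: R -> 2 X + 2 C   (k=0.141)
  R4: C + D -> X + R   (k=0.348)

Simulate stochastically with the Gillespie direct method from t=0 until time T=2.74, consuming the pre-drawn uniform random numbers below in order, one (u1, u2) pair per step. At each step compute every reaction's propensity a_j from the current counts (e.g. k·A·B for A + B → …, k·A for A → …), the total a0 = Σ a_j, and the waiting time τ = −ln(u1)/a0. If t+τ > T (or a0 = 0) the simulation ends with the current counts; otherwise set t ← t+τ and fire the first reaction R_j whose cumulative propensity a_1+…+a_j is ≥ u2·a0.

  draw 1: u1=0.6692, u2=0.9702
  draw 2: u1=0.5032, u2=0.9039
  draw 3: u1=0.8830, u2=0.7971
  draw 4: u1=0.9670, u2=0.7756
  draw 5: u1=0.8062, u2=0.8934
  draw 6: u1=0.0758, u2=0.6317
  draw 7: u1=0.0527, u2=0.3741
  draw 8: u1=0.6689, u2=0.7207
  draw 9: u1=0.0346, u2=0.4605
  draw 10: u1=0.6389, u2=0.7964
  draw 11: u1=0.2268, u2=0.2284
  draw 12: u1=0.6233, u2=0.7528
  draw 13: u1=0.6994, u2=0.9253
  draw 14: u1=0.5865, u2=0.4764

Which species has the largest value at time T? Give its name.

t=0.000: X=8 C=2 R=9 D=2
Draw 1: a1=0.702, a2=0.832, a3=1.269, a4=1.392, a0=4.195; τ=−ln(0.6692)/4.195=0.096 → t=0.096; u2·a0=0.9702·4.195=4.070; a1+…+a3=2.803 < 4.070 ≤ a1+…+a4=4.195 → R4 fires; X=9 C=1 R=10 D=1
Draw 2: a1=0.351, a2=0.416, a3=1.410, a4=0.348, a0=2.525; τ=−ln(0.5032)/2.525=0.272 → t=0.368; u2·a0=0.9039·2.525=2.282; a1+…+a3=2.177 < 2.282 ≤ a1+…+a4=2.525 → R4 fires; X=10 C=0 R=11 D=0
Draw 3: a1=0.000, a2=0.000, a3=1.551, a4=0.000, a0=1.551; τ=−ln(0.8830)/1.551=0.080 → t=0.448; u2·a0=0.7971·1.551=1.236; a1+a2=0.000 < 1.236 ≤ a1+…+a3=1.551 → R3 fires; X=12 C=2 R=10 D=0
Draw 4: a1=0.000, a2=0.832, a3=1.410, a4=0.000, a0=2.242; τ=−ln(0.9670)/2.242=0.015 → t=0.463; u2·a0=0.7756·2.242=1.739; a1+a2=0.832 < 1.739 ≤ a1+…+a3=2.242 → R3 fires; X=14 C=4 R=9 D=0
Draw 5: a1=0.000, a2=1.664, a3=1.269, a4=0.000, a0=2.933; τ=−ln(0.8062)/2.933=0.073 → t=0.536; u2·a0=0.8934·2.933=2.620; a1+a2=1.664 < 2.620 ≤ a1+…+a3=2.933 → R3 fires; X=16 C=6 R=8 D=0
Draw 6: a1=0.000, a2=2.496, a3=1.128, a4=0.000, a0=3.624; τ=−ln(0.0758)/3.624=0.712 → t=1.248; u2·a0=0.6317·3.624=2.289; a1=0.000 < 2.289 ≤ a1+a2=2.496 → R2 fires; X=17 C=5 R=8 D=2
Draw 7: a1=0.702, a2=2.080, a3=1.128, a4=3.480, a0=7.390; τ=−ln(0.0527)/7.390=0.398 → t=1.646; u2·a0=0.3741·7.390=2.765; a1=0.702 < 2.765 ≤ a1+a2=2.782 → R2 fires; X=18 C=4 R=8 D=4
Draw 8: a1=1.404, a2=1.664, a3=1.128, a4=5.568, a0=9.764; τ=−ln(0.6689)/9.764=0.041 → t=1.688; u2·a0=0.7207·9.764=7.037; a1+…+a3=4.196 < 7.037 ≤ a1+…+a4=9.764 → R4 fires; X=19 C=3 R=9 D=3
Draw 9: a1=1.053, a2=1.248, a3=1.269, a4=3.132, a0=6.702; τ=−ln(0.0346)/6.702=0.502 → t=2.190; u2·a0=0.4605·6.702=3.086; a1+a2=2.301 < 3.086 ≤ a1+…+a3=3.570 → R3 fires; X=21 C=5 R=8 D=3
Draw 10: a1=1.053, a2=2.080, a3=1.128, a4=5.220, a0=9.481; τ=−ln(0.6389)/9.481=0.047 → t=2.237; u2·a0=0.7964·9.481=7.551; a1+…+a3=4.261 < 7.551 ≤ a1+…+a4=9.481 → R4 fires; X=22 C=4 R=9 D=2
Draw 11: a1=0.702, a2=1.664, a3=1.269, a4=2.784, a0=6.419; τ=−ln(0.2268)/6.419=0.231 → t=2.468; u2·a0=0.2284·6.419=1.466; a1=0.702 < 1.466 ≤ a1+a2=2.366 → R2 fires; X=23 C=3 R=9 D=4
Draw 12: a1=1.404, a2=1.248, a3=1.269, a4=4.176, a0=8.097; τ=−ln(0.6233)/8.097=0.058 → t=2.526; u2·a0=0.7528·8.097=6.095; a1+…+a3=3.921 < 6.095 ≤ a1+…+a4=8.097 → R4 fires; X=24 C=2 R=10 D=3
Draw 13: a1=1.053, a2=0.832, a3=1.410, a4=2.088, a0=5.383; τ=−ln(0.6994)/5.383=0.066 → t=2.593; u2·a0=0.9253·5.383=4.981; a1+…+a3=3.295 < 4.981 ≤ a1+…+a4=5.383 → R4 fires; X=25 C=1 R=11 D=2
Draw 14: a1=0.702, a2=0.416, a3=1.551, a4=0.696, a0=3.365; τ=−ln(0.5865)/3.365=0.159 → t=2.751 > T=2.74: stop.
At T=2.74: X=25 C=1 R=11 D=2; the largest is X.

Dominant species at T: X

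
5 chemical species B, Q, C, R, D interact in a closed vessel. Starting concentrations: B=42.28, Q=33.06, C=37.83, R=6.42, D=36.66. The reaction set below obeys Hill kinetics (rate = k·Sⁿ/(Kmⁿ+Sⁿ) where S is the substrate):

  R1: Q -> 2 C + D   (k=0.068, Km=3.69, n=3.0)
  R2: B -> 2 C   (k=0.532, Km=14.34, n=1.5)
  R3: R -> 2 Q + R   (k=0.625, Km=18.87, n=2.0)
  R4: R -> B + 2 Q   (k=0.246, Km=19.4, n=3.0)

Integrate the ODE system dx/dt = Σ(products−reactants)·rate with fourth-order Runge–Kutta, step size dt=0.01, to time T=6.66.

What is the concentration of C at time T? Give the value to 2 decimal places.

C at T = 44.60

RK4 with dt=0.01: 666 steps to T=6.66. Trajectory (selected grid times):
t=0.00: B=42.28 Q=33.06 C=37.83 R=6.42 D=36.66
t=0.74: B=41.96 Q=33.12 C=38.59 R=6.41 D=36.71
t=1.48: B=41.64 Q=33.18 C=39.34 R=6.41 D=36.76
t=2.22: B=41.32 Q=33.23 C=40.10 R=6.40 D=36.81
t=2.96: B=41.00 Q=33.29 C=40.85 R=6.39 D=36.86
t=3.70: B=40.68 Q=33.35 C=41.60 R=6.39 D=36.91
t=4.44: B=40.36 Q=33.41 C=42.36 R=6.38 D=36.96
t=5.18: B=40.04 Q=33.46 C=43.10 R=6.38 D=37.01
t=5.92: B=39.72 Q=33.52 C=43.85 R=6.37 D=37.06
t=6.66: B=39.40 Q=33.58 C=44.60 R=6.36 D=37.11
Read off C at T=6.66: 44.60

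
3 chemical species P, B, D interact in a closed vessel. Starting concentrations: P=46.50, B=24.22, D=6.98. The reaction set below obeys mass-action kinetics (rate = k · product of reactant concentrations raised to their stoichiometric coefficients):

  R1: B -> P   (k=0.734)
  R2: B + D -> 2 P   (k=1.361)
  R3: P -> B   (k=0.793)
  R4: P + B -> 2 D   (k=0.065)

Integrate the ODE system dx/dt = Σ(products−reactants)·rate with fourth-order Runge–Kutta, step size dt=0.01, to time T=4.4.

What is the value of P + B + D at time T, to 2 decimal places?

Value at T = 77.70

Check how each reaction changes W = P + B + D (weight of products minus weight of reactants):
R1: B -> P: (1·1) − (1·1) = 1 − 1 = 0
R2: B + D -> 2 P: (1·2) − (1·1 + 1·1) = 2 − 2 = 0
R3: P -> B: (1·1) − (1·1) = 1 − 1 = 0
R4: P + B -> 2 D: (1·2) − (1·1 + 1·1) = 2 − 2 = 0
Every reaction leaves W unchanged, so W is conserved and no simulation is needed: W(T) = W(0) = 46.50 + 24.22 + 6.98 = 77.70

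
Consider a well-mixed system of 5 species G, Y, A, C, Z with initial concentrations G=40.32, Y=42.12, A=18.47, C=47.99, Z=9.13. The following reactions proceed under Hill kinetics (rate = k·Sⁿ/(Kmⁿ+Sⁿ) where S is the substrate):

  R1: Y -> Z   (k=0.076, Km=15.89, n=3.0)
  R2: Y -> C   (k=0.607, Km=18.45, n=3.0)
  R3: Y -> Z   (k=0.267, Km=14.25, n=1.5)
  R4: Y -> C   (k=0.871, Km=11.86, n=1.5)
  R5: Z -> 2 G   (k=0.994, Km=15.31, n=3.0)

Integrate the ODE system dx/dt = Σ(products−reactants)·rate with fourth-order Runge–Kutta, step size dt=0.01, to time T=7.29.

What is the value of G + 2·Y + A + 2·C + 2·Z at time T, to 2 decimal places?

Value at T = 257.27

Check how each reaction changes W = G + 2·Y + A + 2·C + 2·Z (weight of products minus weight of reactants):
R1: Y -> Z: (2·1) − (2·1) = 2 − 2 = 0
R2: Y -> C: (2·1) − (2·1) = 2 − 2 = 0
R3: Y -> Z: (2·1) − (2·1) = 2 − 2 = 0
R4: Y -> C: (2·1) − (2·1) = 2 − 2 = 0
R5: Z -> 2 G: (1·2) − (2·1) = 2 − 2 = 0
Every reaction leaves W unchanged, so W is conserved and no simulation is needed: W(T) = W(0) = 40.32 + 2·42.12 + 18.47 + 2·47.99 + 2·9.13 = 257.27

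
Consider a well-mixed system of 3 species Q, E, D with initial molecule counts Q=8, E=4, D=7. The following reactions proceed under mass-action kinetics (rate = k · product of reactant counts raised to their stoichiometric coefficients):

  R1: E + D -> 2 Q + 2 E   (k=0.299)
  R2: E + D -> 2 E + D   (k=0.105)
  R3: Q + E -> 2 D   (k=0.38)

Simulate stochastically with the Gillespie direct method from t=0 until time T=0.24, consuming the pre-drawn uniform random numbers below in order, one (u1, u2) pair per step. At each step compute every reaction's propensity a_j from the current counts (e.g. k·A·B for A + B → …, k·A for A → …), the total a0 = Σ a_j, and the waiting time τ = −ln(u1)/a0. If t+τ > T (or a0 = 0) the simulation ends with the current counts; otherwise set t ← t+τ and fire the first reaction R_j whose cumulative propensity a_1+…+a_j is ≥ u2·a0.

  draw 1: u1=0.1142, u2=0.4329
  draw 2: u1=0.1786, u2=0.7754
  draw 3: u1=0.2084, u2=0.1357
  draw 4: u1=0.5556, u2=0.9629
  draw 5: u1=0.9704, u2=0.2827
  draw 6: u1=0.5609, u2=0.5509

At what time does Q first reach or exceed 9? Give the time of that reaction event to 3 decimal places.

t=0.000: Q=8 E=4 D=7
Draw 1: a1=8.372, a2=2.940, a3=12.160, a0=23.472; τ=−ln(0.1142)/23.472=0.092 → t=0.092; u2·a0=0.4329·23.472=10.161; a1=8.372 < 10.161 ≤ a1+a2=11.312 → R2 fires; Q=8 E=5 D=7
Draw 2: a1=10.465, a2=3.675, a3=15.200, a0=29.340; τ=−ln(0.1786)/29.340=0.059 → t=0.151; u2·a0=0.7754·29.340=22.750; a1+a2=14.140 < 22.750 ≤ a1+…+a3=29.340 → R3 fires; Q=7 E=4 D=9
Draw 3: a1=10.764, a2=3.780, a3=10.640, a0=25.184; τ=−ln(0.2084)/25.184=0.062 → t=0.213; u2·a0=0.1357·25.184=3.417 ≤ a1=10.764 → R1 fires; Q=9 E=5 D=8
Draw 4: a1=11.960, a2=4.200, a3=17.100, a0=33.260; τ=−ln(0.5556)/33.260=0.018 → t=0.231; u2·a0=0.9629·33.260=32.026; a1+a2=16.160 < 32.026 ≤ a1+…+a3=33.260 → R3 fires; Q=8 E=4 D=10
Draw 5: a1=11.960, a2=4.200, a3=12.160, a0=28.320; τ=−ln(0.9704)/28.320=0.001 → t=0.232; u2·a0=0.2827·28.320=8.006 ≤ a1=11.960 → R1 fires; Q=10 E=5 D=9
Draw 6: a1=13.455, a2=4.725, a3=19.000, a0=37.180; τ=−ln(0.5609)/37.180=0.016 → t=0.248 > T=0.24: stop.
Q first becomes ≥ 9 when it reaches 9 at the event at t=0.213.

Threshold first reached at t = 0.213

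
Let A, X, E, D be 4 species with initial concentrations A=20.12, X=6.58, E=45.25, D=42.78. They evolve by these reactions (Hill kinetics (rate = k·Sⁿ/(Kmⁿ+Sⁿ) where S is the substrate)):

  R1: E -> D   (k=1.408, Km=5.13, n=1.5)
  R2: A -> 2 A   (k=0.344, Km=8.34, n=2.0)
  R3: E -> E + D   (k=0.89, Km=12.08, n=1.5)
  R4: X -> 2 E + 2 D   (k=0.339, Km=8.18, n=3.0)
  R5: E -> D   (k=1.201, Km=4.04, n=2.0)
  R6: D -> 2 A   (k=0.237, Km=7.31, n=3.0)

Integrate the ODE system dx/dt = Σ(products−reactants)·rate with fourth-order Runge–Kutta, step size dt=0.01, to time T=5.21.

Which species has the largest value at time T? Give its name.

Dominant species at T: D

RK4 with dt=0.01: 521 steps to T=5.21. Trajectory (selected grid times):
t=0.00: A=20.12 X=6.58 E=45.25 D=42.78
t=0.58: A=20.56 X=6.51 E=43.91 D=44.71
t=1.16: A=21.01 X=6.45 E=42.56 D=46.62
t=1.74: A=21.46 X=6.38 E=41.22 D=48.54
t=2.32: A=21.90 X=6.32 E=39.87 D=50.44
t=2.89: A=22.35 X=6.26 E=38.55 D=52.30
t=3.47: A=22.80 X=6.20 E=37.20 D=54.19
t=4.05: A=23.25 X=6.14 E=35.86 D=56.07
t=4.63: A=23.70 X=6.08 E=34.51 D=57.94
t=5.21: A=24.15 X=6.03 E=33.17 D=59.80
At T=5.21: A=24.15 X=6.03 E=33.17 D=59.80; the largest is D.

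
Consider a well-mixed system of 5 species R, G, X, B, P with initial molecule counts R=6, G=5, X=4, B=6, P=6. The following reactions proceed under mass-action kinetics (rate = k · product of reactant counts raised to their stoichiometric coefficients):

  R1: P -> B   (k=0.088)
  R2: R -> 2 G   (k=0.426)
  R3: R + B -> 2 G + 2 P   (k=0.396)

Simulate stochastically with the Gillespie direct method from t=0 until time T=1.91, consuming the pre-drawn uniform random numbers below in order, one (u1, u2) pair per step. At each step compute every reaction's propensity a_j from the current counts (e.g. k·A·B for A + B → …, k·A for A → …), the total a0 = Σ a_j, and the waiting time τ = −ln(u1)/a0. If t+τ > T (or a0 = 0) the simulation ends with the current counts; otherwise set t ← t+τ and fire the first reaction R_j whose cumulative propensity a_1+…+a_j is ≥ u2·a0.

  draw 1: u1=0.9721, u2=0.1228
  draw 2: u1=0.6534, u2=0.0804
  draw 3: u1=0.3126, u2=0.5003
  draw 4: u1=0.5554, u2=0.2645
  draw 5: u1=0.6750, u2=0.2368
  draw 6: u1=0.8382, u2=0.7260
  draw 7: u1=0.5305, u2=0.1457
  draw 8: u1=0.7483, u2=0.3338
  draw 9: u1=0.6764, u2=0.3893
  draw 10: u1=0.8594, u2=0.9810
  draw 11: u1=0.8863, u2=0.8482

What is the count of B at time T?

t=0.000: R=6 G=5 X=4 B=6 P=6
Draw 1: a1=0.528, a2=2.556, a3=14.256, a0=17.340; τ=−ln(0.9721)/17.340=0.002 → t=0.002; u2·a0=0.1228·17.340=2.129; a1=0.528 < 2.129 ≤ a1+a2=3.084 → R2 fires; R=5 G=7 X=4 B=6 P=6
Draw 2: a1=0.528, a2=2.130, a3=11.880, a0=14.538; τ=−ln(0.6534)/14.538=0.029 → t=0.031; u2·a0=0.0804·14.538=1.169; a1=0.528 < 1.169 ≤ a1+a2=2.658 → R2 fires; R=4 G=9 X=4 B=6 P=6
Draw 3: a1=0.528, a2=1.704, a3=9.504, a0=11.736; τ=−ln(0.3126)/11.736=0.099 → t=0.130; u2·a0=0.5003·11.736=5.872; a1+a2=2.232 < 5.872 ≤ a1+…+a3=11.736 → R3 fires; R=3 G=11 X=4 B=5 P=8
Draw 4: a1=0.704, a2=1.278, a3=5.940, a0=7.922; τ=−ln(0.5554)/7.922=0.074 → t=0.204; u2·a0=0.2645·7.922=2.095; a1+a2=1.982 < 2.095 ≤ a1+…+a3=7.922 → R3 fires; R=2 G=13 X=4 B=4 P=10
Draw 5: a1=0.880, a2=0.852, a3=3.168, a0=4.900; τ=−ln(0.6750)/4.900=0.080 → t=0.284; u2·a0=0.2368·4.900=1.160; a1=0.880 < 1.160 ≤ a1+a2=1.732 → R2 fires; R=1 G=15 X=4 B=4 P=10
Draw 6: a1=0.880, a2=0.426, a3=1.584, a0=2.890; τ=−ln(0.8382)/2.890=0.061 → t=0.346; u2·a0=0.7260·2.890=2.098; a1+a2=1.306 < 2.098 ≤ a1+…+a3=2.890 → R3 fires; R=0 G=17 X=4 B=3 P=12
Draw 7: a1=1.056, a2=0.000, a3=0.000, a0=1.056; τ=−ln(0.5305)/1.056=0.600 → t=0.946; u2·a0=0.1457·1.056=0.154 ≤ a1=1.056 → R1 fires; R=0 G=17 X=4 B=4 P=11
Draw 8: a1=0.968, a2=0.000, a3=0.000, a0=0.968; τ=−ln(0.7483)/0.968=0.300 → t=1.245; u2·a0=0.3338·0.968=0.323 ≤ a1=0.968 → R1 fires; R=0 G=17 X=4 B=5 P=10
Draw 9: a1=0.880, a2=0.000, a3=0.000, a0=0.880; τ=−ln(0.6764)/0.880=0.444 → t=1.690; u2·a0=0.3893·0.880=0.343 ≤ a1=0.880 → R1 fires; R=0 G=17 X=4 B=6 P=9
Draw 10: a1=0.792, a2=0.000, a3=0.000, a0=0.792; τ=−ln(0.8594)/0.792=0.191 → t=1.881; u2·a0=0.9810·0.792=0.777 ≤ a1=0.792 → R1 fires; R=0 G=17 X=4 B=7 P=8
Draw 11: a1=0.704, a2=0.000, a3=0.000, a0=0.704; τ=−ln(0.8863)/0.704=0.171 → t=2.052 > T=1.91: stop.
Read off B at T=1.91: 7

B at T = 7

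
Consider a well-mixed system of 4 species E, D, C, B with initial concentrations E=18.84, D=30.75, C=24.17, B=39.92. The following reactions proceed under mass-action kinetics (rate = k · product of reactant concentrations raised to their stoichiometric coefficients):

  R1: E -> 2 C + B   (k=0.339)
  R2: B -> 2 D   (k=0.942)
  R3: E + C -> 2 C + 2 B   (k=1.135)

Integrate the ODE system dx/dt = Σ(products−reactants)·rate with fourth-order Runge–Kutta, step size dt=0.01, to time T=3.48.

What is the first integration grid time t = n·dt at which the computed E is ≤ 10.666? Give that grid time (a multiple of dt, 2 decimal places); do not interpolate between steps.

RK4 with dt=0.01: 348 steps to T=3.48. Trajectory (selected grid times):
t=0.00: E=18.84 D=30.75 C=24.17 B=39.92
t=0.01: E=13.86 D=31.59 C=29.20 B=49.40
t=0.02: E=9.67 D=32.60 C=33.43 B=57.23
t=0.39: E=0.00 D=77.03 C=43.18 B=54.29
t=0.77: E=0.00 D=109.70 C=43.18 B=37.95
t=1.16: E=0.00 D=133.04 C=43.18 B=26.29
t=1.55: E=0.00 D=149.20 C=43.18 B=18.20
t=1.93: E=0.00 D=160.16 C=43.18 B=12.73
t=2.32: E=0.00 D=167.98 C=43.18 B=8.81
t=2.71: E=0.00 D=173.40 C=43.18 B=6.10
t=3.09: E=0.00 D=177.08 C=43.18 B=4.27
t=3.48: E=0.00 D=179.70 C=43.18 B=2.96
E(0.01)=13.862 > 10.666 but E(0.02)=9.674 ≤ 10.666, so the first grid time is t=0.02.

Threshold first reached at t = 0.02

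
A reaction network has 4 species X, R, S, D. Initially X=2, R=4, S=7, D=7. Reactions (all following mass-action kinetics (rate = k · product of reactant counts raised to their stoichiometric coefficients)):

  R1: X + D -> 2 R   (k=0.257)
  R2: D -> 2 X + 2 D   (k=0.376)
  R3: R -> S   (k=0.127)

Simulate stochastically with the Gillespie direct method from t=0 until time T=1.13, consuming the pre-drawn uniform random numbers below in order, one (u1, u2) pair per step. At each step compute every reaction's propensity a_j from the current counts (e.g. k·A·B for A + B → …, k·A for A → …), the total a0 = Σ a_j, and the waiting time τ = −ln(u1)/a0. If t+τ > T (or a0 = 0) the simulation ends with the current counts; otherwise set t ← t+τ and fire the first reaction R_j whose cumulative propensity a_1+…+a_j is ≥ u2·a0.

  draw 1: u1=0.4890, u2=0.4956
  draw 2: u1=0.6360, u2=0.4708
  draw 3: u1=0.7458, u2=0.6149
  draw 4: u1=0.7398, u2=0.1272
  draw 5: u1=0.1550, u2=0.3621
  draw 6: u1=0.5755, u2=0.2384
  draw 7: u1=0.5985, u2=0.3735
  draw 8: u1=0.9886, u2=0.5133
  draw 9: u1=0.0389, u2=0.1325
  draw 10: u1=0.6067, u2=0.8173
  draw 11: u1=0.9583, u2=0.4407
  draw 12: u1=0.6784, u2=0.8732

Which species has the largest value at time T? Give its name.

Dominant species at T: R

t=0.000: X=2 R=4 S=7 D=7
Draw 1: a1=3.598, a2=2.632, a3=0.508, a0=6.738; τ=−ln(0.4890)/6.738=0.106 → t=0.106; u2·a0=0.4956·6.738=3.339 ≤ a1=3.598 → R1 fires; X=1 R=6 S=7 D=6
Draw 2: a1=1.542, a2=2.256, a3=0.762, a0=4.560; τ=−ln(0.6360)/4.560=0.099 → t=0.205; u2·a0=0.4708·4.560=2.147; a1=1.542 < 2.147 ≤ a1+a2=3.798 → R2 fires; X=3 R=6 S=7 D=7
Draw 3: a1=5.397, a2=2.632, a3=0.762, a0=8.791; τ=−ln(0.7458)/8.791=0.033 → t=0.239; u2·a0=0.6149·8.791=5.406; a1=5.397 < 5.406 ≤ a1+a2=8.029 → R2 fires; X=5 R=6 S=7 D=8
Draw 4: a1=10.280, a2=3.008, a3=0.762, a0=14.050; τ=−ln(0.7398)/14.050=0.021 → t=0.260; u2·a0=0.1272·14.050=1.787 ≤ a1=10.280 → R1 fires; X=4 R=8 S=7 D=7
Draw 5: a1=7.196, a2=2.632, a3=1.016, a0=10.844; τ=−ln(0.1550)/10.844=0.172 → t=0.432; u2·a0=0.3621·10.844=3.927 ≤ a1=7.196 → R1 fires; X=3 R=10 S=7 D=6
Draw 6: a1=4.626, a2=2.256, a3=1.270, a0=8.152; τ=−ln(0.5755)/8.152=0.068 → t=0.500; u2·a0=0.2384·8.152=1.943 ≤ a1=4.626 → R1 fires; X=2 R=12 S=7 D=5
Draw 7: a1=2.570, a2=1.880, a3=1.524, a0=5.974; τ=−ln(0.5985)/5.974=0.086 → t=0.586; u2·a0=0.3735·5.974=2.231 ≤ a1=2.570 → R1 fires; X=1 R=14 S=7 D=4
Draw 8: a1=1.028, a2=1.504, a3=1.778, a0=4.310; τ=−ln(0.9886)/4.310=0.003 → t=0.589; u2·a0=0.5133·4.310=2.212; a1=1.028 < 2.212 ≤ a1+a2=2.532 → R2 fires; X=3 R=14 S=7 D=5
Draw 9: a1=3.855, a2=1.880, a3=1.778, a0=7.513; τ=−ln(0.0389)/7.513=0.432 → t=1.021; u2·a0=0.1325·7.513=0.995 ≤ a1=3.855 → R1 fires; X=2 R=16 S=7 D=4
Draw 10: a1=2.056, a2=1.504, a3=2.032, a0=5.592; τ=−ln(0.6067)/5.592=0.089 → t=1.110; u2·a0=0.8173·5.592=4.570; a1+a2=3.560 < 4.570 ≤ a1+…+a3=5.592 → R3 fires; X=2 R=15 S=8 D=4
Draw 11: a1=2.056, a2=1.504, a3=1.905, a0=5.465; τ=−ln(0.9583)/5.465=0.008 → t=1.118; u2·a0=0.4407·5.465=2.408; a1=2.056 < 2.408 ≤ a1+a2=3.560 → R2 fires; X=4 R=15 S=8 D=5
Draw 12: a1=5.140, a2=1.880, a3=1.905, a0=8.925; τ=−ln(0.6784)/8.925=0.043 → t=1.161 > T=1.13: stop.
At T=1.13: X=4 R=15 S=8 D=5; the largest is R.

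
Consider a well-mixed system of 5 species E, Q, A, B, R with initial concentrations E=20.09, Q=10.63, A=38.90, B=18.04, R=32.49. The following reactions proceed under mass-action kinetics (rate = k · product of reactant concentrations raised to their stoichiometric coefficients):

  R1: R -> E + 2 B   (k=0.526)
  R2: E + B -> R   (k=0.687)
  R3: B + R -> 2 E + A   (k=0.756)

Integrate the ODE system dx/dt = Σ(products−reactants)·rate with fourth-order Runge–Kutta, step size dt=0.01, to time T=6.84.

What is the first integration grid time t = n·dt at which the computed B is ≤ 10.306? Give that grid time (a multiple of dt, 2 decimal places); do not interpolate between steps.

Threshold first reached at t = 0.02

RK4 with dt=0.01: 684 steps to T=6.84. Trajectory (selected grid times):
t=0.00: E=20.09 Q=10.63 A=38.90 B=18.04 R=32.49
t=0.01: E=25.14 Q=10.63 A=42.51 B=12.41 R=31.06
t=0.02: E=28.20 Q=10.63 A=44.91 B=8.45 R=30.39
t=0.76: E=47.71 Q=10.63 A=57.45 B=0.49 R=23.43
t=1.52: E=55.74 Q=10.63 A=63.10 B=0.41 R=21.03
t=2.28: E=61.22 Q=10.63 A=67.67 B=0.37 R=20.13
t=3.04: E=65.56 Q=10.63 A=71.79 B=0.35 R=19.90
t=3.80: E=69.33 Q=10.63 A=75.71 B=0.34 R=20.05
t=4.56: E=72.81 Q=10.63 A=79.56 B=0.33 R=20.43
t=5.32: E=76.16 Q=10.63 A=83.44 B=0.32 R=20.96
t=6.08: E=79.45 Q=10.63 A=87.37 B=0.32 R=21.60
t=6.84: E=82.76 Q=10.63 A=91.40 B=0.32 R=22.32
B(0.01)=12.412 > 10.306 but B(0.02)=8.452 ≤ 10.306, so the first grid time is t=0.02.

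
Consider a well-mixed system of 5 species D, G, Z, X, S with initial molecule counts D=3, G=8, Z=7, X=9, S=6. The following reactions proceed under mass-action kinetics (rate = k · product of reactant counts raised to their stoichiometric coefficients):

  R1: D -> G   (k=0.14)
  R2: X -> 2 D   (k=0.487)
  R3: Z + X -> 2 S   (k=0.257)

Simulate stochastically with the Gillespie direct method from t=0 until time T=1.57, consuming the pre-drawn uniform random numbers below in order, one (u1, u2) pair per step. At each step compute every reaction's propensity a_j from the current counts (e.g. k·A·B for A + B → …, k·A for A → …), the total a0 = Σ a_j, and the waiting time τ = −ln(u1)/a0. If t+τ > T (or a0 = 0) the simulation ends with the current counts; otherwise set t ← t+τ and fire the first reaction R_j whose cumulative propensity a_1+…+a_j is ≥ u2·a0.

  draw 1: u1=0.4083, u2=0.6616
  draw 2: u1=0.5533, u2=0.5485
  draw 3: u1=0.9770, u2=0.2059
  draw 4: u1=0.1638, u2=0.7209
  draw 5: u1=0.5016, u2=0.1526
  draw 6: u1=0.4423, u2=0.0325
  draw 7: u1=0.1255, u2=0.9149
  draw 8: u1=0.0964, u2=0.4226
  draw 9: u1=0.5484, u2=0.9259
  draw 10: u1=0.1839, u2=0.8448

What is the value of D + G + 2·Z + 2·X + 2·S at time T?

Check how each reaction changes W = D + G + 2·Z + 2·X + 2·S (weight of products minus weight of reactants):
R1: D -> G: (1·1) − (1·1) = 1 − 1 = 0
R2: X -> 2 D: (1·2) − (2·1) = 2 − 2 = 0
R3: Z + X -> 2 S: (2·2) − (2·1 + 2·1) = 4 − 4 = 0
Every reaction leaves W unchanged, so W is conserved and no simulation is needed: W(T) = W(0) = 3 + 8 + 2·7 + 2·9 + 2·6 = 55

Value at T = 55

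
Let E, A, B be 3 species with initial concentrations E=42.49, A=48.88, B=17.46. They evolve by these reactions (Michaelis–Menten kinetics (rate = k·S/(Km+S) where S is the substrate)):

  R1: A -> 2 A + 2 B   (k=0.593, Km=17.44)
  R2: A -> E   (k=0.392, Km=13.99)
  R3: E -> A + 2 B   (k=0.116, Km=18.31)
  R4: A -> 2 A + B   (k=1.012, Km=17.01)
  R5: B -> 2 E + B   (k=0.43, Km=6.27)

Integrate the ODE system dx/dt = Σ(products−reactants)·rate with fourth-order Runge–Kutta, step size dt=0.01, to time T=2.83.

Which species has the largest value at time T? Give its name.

RK4 with dt=0.01: 283 steps to T=2.83. Trajectory (selected grid times):
t=0.00: E=42.49 A=48.88 B=17.46
t=0.31: E=42.76 A=49.18 B=18.01
t=0.63: E=43.03 A=49.49 B=18.59
t=0.94: E=43.30 A=49.79 B=19.14
t=1.26: E=43.58 A=50.10 B=19.72
t=1.57: E=43.86 A=50.40 B=20.28
t=1.89: E=44.14 A=50.71 B=20.85
t=2.20: E=44.41 A=51.01 B=21.41
t=2.52: E=44.70 A=51.33 B=21.99
t=2.83: E=44.98 A=51.63 B=22.55
At T=2.83: E=44.98 A=51.63 B=22.55; the largest is A.

Dominant species at T: A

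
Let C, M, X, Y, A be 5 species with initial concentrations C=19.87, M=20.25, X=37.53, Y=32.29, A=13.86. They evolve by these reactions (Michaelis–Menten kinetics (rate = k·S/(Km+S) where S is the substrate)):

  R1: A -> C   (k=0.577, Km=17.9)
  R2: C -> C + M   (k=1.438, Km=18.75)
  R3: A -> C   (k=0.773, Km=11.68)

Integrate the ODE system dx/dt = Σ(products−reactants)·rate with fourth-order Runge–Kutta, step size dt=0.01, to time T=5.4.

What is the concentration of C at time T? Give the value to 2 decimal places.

C at T = 23.25

RK4 with dt=0.01: 540 steps to T=5.4. Trajectory (selected grid times):
t=0.00: C=19.87 M=20.25 X=37.53 Y=32.29 A=13.86
t=0.60: C=20.27 M=20.70 X=37.53 Y=32.29 A=13.46
t=1.20: C=20.66 M=21.15 X=37.53 Y=32.29 A=13.07
t=1.80: C=21.05 M=21.60 X=37.53 Y=32.29 A=12.68
t=2.40: C=21.43 M=22.06 X=37.53 Y=32.29 A=12.30
t=3.00: C=21.81 M=22.52 X=37.53 Y=32.29 A=11.92
t=3.60: C=22.18 M=22.99 X=37.53 Y=32.29 A=11.55
t=4.20: C=22.54 M=23.46 X=37.53 Y=32.29 A=11.19
t=4.80: C=22.90 M=23.93 X=37.53 Y=32.29 A=10.83
t=5.40: C=23.25 M=24.40 X=37.53 Y=32.29 A=10.48
Read off C at T=5.4: 23.25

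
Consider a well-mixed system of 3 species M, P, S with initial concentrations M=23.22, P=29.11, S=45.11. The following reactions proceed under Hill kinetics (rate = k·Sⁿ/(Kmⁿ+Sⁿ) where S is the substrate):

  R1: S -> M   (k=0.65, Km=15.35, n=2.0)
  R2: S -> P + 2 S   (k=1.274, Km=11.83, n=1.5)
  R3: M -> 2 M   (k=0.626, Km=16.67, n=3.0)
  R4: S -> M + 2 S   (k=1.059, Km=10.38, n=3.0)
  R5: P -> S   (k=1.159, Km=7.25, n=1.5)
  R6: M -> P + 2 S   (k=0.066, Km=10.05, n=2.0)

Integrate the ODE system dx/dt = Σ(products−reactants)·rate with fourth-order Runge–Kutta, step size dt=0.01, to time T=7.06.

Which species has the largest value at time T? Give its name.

Dominant species at T: S

RK4 with dt=0.01: 706 steps to T=7.06. Trajectory (selected grid times):
t=0.00: M=23.22 P=29.11 S=45.11
t=0.78: M=24.82 P=29.23 S=47.24
t=1.57: M=26.45 P=29.36 S=49.41
t=2.35: M=28.09 P=29.49 S=51.55
t=3.14: M=29.76 P=29.63 S=53.73
t=3.92: M=31.42 P=29.77 S=55.88
t=4.71: M=33.12 P=29.92 S=58.06
t=5.49: M=34.81 P=30.07 S=60.23
t=6.28: M=36.52 P=30.23 S=62.42
t=7.06: M=38.23 P=30.39 S=64.59
At T=7.06: M=38.23 P=30.39 S=64.59; the largest is S.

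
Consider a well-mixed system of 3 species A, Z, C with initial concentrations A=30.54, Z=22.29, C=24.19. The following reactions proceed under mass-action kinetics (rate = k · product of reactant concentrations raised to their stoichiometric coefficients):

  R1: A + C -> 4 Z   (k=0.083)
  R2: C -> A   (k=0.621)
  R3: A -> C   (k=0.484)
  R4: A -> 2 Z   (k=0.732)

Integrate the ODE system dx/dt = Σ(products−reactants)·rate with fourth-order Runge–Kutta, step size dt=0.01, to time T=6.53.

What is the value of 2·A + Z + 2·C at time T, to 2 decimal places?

Value at T = 131.75

Check how each reaction changes W = 2·A + Z + 2·C (weight of products minus weight of reactants):
R1: A + C -> 4 Z: (1·4) − (2·1 + 2·1) = 4 − 4 = 0
R2: C -> A: (2·1) − (2·1) = 2 − 2 = 0
R3: A -> C: (2·1) − (2·1) = 2 − 2 = 0
R4: A -> 2 Z: (1·2) − (2·1) = 2 − 2 = 0
Every reaction leaves W unchanged, so W is conserved and no simulation is needed: W(T) = W(0) = 2·30.54 + 22.29 + 2·24.19 = 131.75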